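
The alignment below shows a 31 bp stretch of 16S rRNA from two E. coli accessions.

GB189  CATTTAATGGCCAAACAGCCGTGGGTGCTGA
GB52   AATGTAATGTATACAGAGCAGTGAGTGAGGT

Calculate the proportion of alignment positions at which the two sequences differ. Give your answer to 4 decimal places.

0.3871

Mismatches occur at site 1 (C→A), site 4 (T→G), site 10 (G→T), site 11 (C→A), site 12 (C→T), site 14 (A→C), site 16 (C→G), site 20 (C→A), site 24 (G→A), site 28 (C→A), site 29 (T→G), site 31 (A→T).
There are 12 differences over 31 sites, so p = 12/31 = 0.3871.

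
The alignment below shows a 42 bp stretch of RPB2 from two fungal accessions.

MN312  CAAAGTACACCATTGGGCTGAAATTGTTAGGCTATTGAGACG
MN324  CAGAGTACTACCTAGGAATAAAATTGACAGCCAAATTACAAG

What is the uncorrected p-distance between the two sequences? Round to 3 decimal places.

0.381

Differing sites — 3:A/G; 9:A/T; 10:C/A; 12:A/C; 14:T/A; 17:G/A; 18:C/A; 20:G/A; 27:T/A; 28:T/C; 31:G/C; 33:T/A; 35:T/A; 37:G/T; 39:G/C; 41:C/A.
There are 16 differences over 42 sites, so p = 16/42 = 0.381.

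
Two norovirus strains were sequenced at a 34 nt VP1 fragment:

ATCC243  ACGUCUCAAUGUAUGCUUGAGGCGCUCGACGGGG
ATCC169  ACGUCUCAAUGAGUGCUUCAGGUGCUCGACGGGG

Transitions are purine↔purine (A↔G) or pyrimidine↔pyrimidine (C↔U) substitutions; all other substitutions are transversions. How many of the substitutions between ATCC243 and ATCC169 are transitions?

2

Mismatches occur at site 12 (U↔A, transversion), site 13 (A↔G, transition), site 19 (G↔C, transversion), site 23 (C↔U, transition).
Of the 4 differences, 2 transitions and 2 transversions, so the answer is 2.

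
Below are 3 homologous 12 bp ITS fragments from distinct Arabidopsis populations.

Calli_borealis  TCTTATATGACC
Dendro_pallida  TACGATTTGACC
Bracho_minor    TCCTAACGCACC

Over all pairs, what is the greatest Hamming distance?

Pairwise Hamming distances:
  Calli_borealis vs Dendro_pallida: 4
  Calli_borealis vs Bracho_minor: 5
  Dendro_pallida vs Bracho_minor: 6
The largest is 6, between Dendro_pallida and Bracho_minor.

6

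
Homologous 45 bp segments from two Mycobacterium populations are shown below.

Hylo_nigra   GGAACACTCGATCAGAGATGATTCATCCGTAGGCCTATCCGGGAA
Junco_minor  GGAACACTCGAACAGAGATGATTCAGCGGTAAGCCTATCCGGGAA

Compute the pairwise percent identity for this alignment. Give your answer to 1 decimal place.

Mismatches occur at site 12 (T↔A), site 26 (T↔G), site 28 (C↔G), site 32 (G↔A).
41 of the 45 sites match, so the percent identity is 41/45 × 100 = 91.1%.

91.1%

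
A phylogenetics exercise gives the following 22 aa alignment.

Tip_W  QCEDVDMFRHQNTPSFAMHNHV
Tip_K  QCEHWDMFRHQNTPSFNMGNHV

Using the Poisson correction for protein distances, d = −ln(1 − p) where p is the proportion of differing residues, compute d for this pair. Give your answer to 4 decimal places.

0.2007

Differing sites — 4:D/H; 5:V/W; 17:A/N; 19:H/G.
p = 4/22 = 0.181818.
d = −ln(1 − 0.181818) = −ln(0.818182) = 0.2007.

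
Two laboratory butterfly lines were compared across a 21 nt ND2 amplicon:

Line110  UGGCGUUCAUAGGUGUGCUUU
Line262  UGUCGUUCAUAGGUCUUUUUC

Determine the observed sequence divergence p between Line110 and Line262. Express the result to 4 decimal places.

The sequences differ at positions 3 (G/U), 15 (G/C), 17 (G/U), 18 (C/U), 21 (U/C).
There are 5 differences over 21 sites, so p = 5/21 = 0.2381.

0.2381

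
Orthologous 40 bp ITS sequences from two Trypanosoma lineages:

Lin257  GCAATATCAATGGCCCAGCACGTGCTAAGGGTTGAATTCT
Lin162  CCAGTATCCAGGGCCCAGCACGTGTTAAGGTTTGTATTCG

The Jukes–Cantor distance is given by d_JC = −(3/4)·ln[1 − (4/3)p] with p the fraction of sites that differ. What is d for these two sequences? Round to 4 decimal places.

The sequences differ at positions 1 (G/C), 4 (A/G), 9 (A/C), 11 (T/G), 25 (C/T), 31 (G/T), 35 (A/T), 40 (T/G).
p = 8/40 = 0.200000.
d = −0.75 · ln(1 − (4/3)·0.200000) = −0.75 · ln(0.733333) = −0.75 · (-0.310155) = 0.2326.

0.2326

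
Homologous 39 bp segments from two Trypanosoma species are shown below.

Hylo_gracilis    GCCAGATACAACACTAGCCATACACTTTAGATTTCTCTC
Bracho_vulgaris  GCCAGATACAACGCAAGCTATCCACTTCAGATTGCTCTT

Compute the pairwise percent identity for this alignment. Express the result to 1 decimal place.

The sequences differ at positions 13 (A/G), 15 (T/A), 19 (C/T), 22 (A/C), 28 (T/C), 34 (T/G), 39 (C/T).
32 of the 39 sites match, so the percent identity is 32/39 × 100 = 82.1%.

82.1%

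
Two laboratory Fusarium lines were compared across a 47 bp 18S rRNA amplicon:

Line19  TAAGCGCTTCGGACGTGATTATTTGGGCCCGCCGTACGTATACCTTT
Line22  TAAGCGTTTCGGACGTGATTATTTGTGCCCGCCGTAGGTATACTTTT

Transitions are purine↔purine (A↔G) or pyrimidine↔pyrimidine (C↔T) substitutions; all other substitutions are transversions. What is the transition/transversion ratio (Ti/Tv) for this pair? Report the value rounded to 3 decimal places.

The sequences differ at positions 7 (C/T, transition), 26 (G/T, transversion), 37 (C/G, transversion), 44 (C/T, transition).
Of the 4 differences, 2 transitions and 2 transversions, so Ti/Tv = 2/2 = 1.000.

1.000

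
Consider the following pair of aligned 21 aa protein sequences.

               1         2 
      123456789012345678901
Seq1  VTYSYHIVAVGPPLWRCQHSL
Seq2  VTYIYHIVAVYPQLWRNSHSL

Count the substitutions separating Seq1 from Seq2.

5

Mismatches occur at site 4 (S↔I), site 11 (G↔Y), site 13 (P↔Q), site 17 (C↔N), site 18 (Q↔S).
That gives 5 mismatches out of 21 aligned sites, so the Hamming distance is 5.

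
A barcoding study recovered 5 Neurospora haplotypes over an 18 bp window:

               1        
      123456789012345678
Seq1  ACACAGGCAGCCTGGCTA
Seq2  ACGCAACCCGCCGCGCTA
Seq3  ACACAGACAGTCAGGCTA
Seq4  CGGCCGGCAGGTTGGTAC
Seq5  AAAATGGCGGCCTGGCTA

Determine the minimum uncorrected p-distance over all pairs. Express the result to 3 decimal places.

0.167

Pairwise Hamming distances:
  Seq1 vs Seq2: 6
  Seq1 vs Seq3: 3
  Seq1 vs Seq4: 9
  Seq1 vs Seq5: 4
  Seq2 vs Seq3: 7
  Seq2 vs Seq4: 13
  Seq2 vs Seq5: 9
  Seq3 vs Seq4: 11
  Seq3 vs Seq5: 7
  Seq4 vs Seq5: 11
The smallest is 3 mismatches, between Seq1 and Seq3; p = 3/18 = 0.167.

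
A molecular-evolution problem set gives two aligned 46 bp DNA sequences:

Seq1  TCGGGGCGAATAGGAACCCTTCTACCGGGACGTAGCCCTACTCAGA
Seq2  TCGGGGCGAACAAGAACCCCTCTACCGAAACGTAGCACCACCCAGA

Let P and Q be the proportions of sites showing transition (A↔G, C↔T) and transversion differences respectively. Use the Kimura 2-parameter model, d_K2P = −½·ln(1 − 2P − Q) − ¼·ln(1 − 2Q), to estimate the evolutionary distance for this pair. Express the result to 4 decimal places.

Differing sites — 11:T/C (Ti); 13:G/A (Ti); 20:T/C (Ti); 28:G/A (Ti); 29:G/A (Ti); 37:C/A (Tv); 39:T/C (Ti); 42:T/C (Ti).
Of the 8 differences, 7 transitions and 1 transversion over 46 sites: P = 7/46 = 0.152174, Q = 1/46 = 0.021739.
d = −0.5·ln(0.673913) − 0.25·ln(0.956522) = −0.5·(-0.394654) − 0.25·(-0.044451) = 0.2084.

0.2084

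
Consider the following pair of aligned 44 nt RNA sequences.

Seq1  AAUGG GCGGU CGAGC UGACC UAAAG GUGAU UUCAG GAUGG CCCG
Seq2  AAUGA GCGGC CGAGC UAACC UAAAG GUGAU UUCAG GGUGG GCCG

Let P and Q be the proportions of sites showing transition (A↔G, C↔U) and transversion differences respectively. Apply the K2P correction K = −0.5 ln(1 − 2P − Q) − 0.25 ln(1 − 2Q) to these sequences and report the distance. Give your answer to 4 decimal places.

The sequences differ at positions 5 (G/A, transition), 10 (U/C, transition), 17 (G/A, transition), 37 (A/G, transition), 41 (C/G, transversion).
Of the 5 differences, 4 transitions and 1 transversion over 44 sites: P = 4/44 = 0.090909, Q = 1/44 = 0.022727.
d = −0.5·ln(0.795455) − 0.25·ln(0.954546) = −0.5·(-0.228841) − 0.25·(-0.046519) = 0.1261.

0.1261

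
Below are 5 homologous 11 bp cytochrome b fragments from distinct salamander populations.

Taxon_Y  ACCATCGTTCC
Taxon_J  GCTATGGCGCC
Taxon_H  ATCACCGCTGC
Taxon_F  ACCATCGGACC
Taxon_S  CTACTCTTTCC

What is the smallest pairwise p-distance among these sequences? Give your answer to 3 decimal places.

0.182

Pairwise Hamming distances:
  Taxon_Y vs Taxon_J: 5
  Taxon_Y vs Taxon_H: 4
  Taxon_Y vs Taxon_F: 2
  Taxon_Y vs Taxon_S: 5
  Taxon_J vs Taxon_H: 7
  Taxon_J vs Taxon_F: 5
  Taxon_J vs Taxon_S: 8
  Taxon_H vs Taxon_F: 5
  Taxon_H vs Taxon_S: 7
  Taxon_F vs Taxon_S: 7
The smallest is 2 mismatches, between Taxon_Y and Taxon_F; p = 2/11 = 0.182.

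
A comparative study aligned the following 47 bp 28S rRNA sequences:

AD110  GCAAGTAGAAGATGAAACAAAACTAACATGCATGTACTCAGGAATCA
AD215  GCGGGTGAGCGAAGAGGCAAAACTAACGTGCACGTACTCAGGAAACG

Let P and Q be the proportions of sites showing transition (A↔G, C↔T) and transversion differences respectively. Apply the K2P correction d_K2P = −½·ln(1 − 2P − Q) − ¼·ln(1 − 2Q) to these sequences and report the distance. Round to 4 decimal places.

0.3702

The sequences differ at positions 3 (A/G, transition), 4 (A/G, transition), 7 (A/G, transition), 8 (G/A, transition), 9 (A/G, transition), 10 (A/C, transversion), 13 (T/A, transversion), 16 (A/G, transition), 17 (A/G, transition), 28 (A/G, transition), 33 (T/C, transition), 45 (T/A, transversion), 47 (A/G, transition).
Of the 13 differences, 10 transitions and 3 transversions over 47 sites: P = 10/47 = 0.212766, Q = 3/47 = 0.063830.
d = −0.5·ln(0.510638) − 0.25·ln(0.872340) = −0.5·(-0.672094) − 0.25·(-0.136576) = 0.3702.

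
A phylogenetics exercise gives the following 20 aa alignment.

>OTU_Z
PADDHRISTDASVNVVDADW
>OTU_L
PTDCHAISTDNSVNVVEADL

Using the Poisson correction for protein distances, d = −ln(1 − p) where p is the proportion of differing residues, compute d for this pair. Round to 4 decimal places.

0.3567

The sequences differ at positions 2 (A/T), 4 (D/C), 6 (R/A), 11 (A/N), 17 (D/E), 20 (W/L).
p = 6/20 = 0.300000.
d = −ln(1 − 0.300000) = −ln(0.700000) = 0.3567.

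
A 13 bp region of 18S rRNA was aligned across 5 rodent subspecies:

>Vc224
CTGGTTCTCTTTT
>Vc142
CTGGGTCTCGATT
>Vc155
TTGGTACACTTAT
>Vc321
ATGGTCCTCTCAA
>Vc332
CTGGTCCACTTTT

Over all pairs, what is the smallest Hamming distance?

Pairwise Hamming distances:
  Vc224 vs Vc142: 3
  Vc224 vs Vc155: 4
  Vc224 vs Vc321: 5
  Vc224 vs Vc332: 2
  Vc142 vs Vc155: 7
  Vc142 vs Vc321: 7
  Vc142 vs Vc332: 5
  Vc155 vs Vc321: 5
  Vc155 vs Vc332: 3
  Vc321 vs Vc332: 5
The smallest is 2, between Vc224 and Vc332.

2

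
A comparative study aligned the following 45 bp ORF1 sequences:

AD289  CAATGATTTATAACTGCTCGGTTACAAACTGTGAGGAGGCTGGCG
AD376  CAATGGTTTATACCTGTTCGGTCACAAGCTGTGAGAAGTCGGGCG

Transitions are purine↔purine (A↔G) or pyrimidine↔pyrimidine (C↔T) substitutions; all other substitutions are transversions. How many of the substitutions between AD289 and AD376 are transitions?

5

Mismatches occur at site 6 (A→G, transition), site 13 (A→C, transversion), site 17 (C→T, transition), site 23 (T→C, transition), site 28 (A→G, transition), site 36 (G→A, transition), site 39 (G→T, transversion), site 41 (T→G, transversion).
Of the 8 differences, 5 transitions and 3 transversions, so the answer is 5.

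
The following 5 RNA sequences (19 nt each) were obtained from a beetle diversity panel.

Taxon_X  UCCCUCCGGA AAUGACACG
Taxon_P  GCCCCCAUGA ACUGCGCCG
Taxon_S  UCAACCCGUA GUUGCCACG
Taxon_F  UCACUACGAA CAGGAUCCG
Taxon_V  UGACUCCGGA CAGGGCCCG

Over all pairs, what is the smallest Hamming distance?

Pairwise Hamming distances:
  Taxon_X vs Taxon_P: 8
  Taxon_X vs Taxon_S: 7
  Taxon_X vs Taxon_F: 7
  Taxon_X vs Taxon_V: 6
  Taxon_P vs Taxon_S: 10
  Taxon_P vs Taxon_F: 12
  Taxon_P vs Taxon_V: 11
  Taxon_S vs Taxon_F: 10
  Taxon_S vs Taxon_V: 9
  Taxon_F vs Taxon_V: 5
The smallest is 5, between Taxon_F and Taxon_V.

5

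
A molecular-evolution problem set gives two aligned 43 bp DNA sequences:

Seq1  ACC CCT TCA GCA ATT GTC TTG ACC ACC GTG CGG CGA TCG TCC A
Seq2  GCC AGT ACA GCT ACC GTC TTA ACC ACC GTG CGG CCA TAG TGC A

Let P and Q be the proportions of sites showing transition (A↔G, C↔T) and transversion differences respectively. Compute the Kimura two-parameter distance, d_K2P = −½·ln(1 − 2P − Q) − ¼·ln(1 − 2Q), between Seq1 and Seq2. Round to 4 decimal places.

Mismatches occur at site 1 (A↔G, transition), site 4 (C↔A, transversion), site 5 (C↔G, transversion), site 7 (T↔A, transversion), site 12 (A↔T, transversion), site 14 (T↔C, transition), site 15 (T↔C, transition), site 21 (G↔A, transition), site 35 (G↔C, transversion), site 38 (C↔A, transversion), site 41 (C↔G, transversion).
Of the 11 differences, 4 transitions and 7 transversions over 43 sites: P = 4/43 = 0.093023, Q = 7/43 = 0.162791.
d = −0.5·ln(0.651163) − 0.25·ln(0.674418) = −0.5·(-0.428995) − 0.25·(-0.393905) = 0.3130.

0.3130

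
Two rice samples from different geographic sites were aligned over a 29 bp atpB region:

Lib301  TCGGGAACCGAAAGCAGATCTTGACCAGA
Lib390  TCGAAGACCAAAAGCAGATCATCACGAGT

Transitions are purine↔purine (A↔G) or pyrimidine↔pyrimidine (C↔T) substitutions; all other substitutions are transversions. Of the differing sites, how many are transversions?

Mismatches occur at site 4 (G↔A, transition), site 5 (G↔A, transition), site 6 (A↔G, transition), site 10 (G↔A, transition), site 21 (T↔A, transversion), site 23 (G↔C, transversion), site 26 (C↔G, transversion), site 29 (A↔T, transversion).
Of the 8 differences, 4 transitions and 4 transversions, so the answer is 4.

4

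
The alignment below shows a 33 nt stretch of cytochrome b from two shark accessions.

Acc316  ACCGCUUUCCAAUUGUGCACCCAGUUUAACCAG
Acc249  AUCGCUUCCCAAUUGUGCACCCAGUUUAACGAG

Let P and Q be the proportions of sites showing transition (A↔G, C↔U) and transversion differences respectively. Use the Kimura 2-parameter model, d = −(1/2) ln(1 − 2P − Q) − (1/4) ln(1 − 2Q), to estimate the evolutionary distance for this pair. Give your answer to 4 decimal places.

The sequences differ at positions 2 (C/U, transition), 8 (U/C, transition), 31 (C/G, transversion).
Of the 3 differences, 2 transitions and 1 transversion over 33 sites: P = 2/33 = 0.060606, Q = 1/33 = 0.030303.
d = −0.5·ln(0.848485) − 0.25·ln(0.939394) = −0.5·(-0.164303) − 0.25·(-0.062520) = 0.0978.

0.0978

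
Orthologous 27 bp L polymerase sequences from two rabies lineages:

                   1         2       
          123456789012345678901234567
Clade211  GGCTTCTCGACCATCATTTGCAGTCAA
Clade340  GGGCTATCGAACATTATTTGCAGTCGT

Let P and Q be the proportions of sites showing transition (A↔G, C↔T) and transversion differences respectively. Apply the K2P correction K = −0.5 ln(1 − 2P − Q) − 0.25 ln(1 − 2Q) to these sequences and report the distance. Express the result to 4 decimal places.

0.3192

Differing sites — 3:C/G (Tv); 4:T/C (Ti); 6:C/A (Tv); 11:C/A (Tv); 15:C/T (Ti); 26:A/G (Ti); 27:A/T (Tv).
Of the 7 differences, 3 transitions and 4 transversions over 27 sites: P = 3/27 = 0.111111, Q = 4/27 = 0.148148.
d = −0.5·ln(0.629630) − 0.25·ln(0.703704) = −0.5·(-0.462623) − 0.25·(-0.351397) = 0.3192.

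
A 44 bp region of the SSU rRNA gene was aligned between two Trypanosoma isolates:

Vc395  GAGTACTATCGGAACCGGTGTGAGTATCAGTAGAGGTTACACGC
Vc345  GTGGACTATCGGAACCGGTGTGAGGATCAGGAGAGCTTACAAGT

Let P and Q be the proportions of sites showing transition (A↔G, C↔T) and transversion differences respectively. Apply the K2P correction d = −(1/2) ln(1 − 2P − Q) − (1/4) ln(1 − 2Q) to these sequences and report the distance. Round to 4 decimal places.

0.1799

Differing sites — 2:A/T (Tv); 4:T/G (Tv); 25:T/G (Tv); 31:T/G (Tv); 36:G/C (Tv); 42:C/A (Tv); 44:C/T (Ti).
Of the 7 differences, 1 transition and 6 transversions over 44 sites: P = 1/44 = 0.022727, Q = 6/44 = 0.136364.
d = −0.5·ln(0.818182) − 0.25·ln(0.727272) = −0.5·(-0.200670) − 0.25·(-0.318455) = 0.1799.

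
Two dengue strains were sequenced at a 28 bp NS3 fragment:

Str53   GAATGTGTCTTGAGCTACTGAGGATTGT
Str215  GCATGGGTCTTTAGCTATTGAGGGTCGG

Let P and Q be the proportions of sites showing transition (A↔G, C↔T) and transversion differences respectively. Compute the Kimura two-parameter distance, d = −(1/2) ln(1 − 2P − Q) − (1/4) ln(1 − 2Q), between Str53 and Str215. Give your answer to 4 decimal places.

0.3050

Differing sites — 2:A/C (Tv); 6:T/G (Tv); 12:G/T (Tv); 18:C/T (Ti); 24:A/G (Ti); 26:T/C (Ti); 28:T/G (Tv).
Of the 7 differences, 3 transitions and 4 transversions over 28 sites: P = 3/28 = 0.107143, Q = 4/28 = 0.142857.
d = −0.5·ln(0.642857) − 0.25·ln(0.714286) = −0.5·(-0.441833) − 0.25·(-0.336472) = 0.3050.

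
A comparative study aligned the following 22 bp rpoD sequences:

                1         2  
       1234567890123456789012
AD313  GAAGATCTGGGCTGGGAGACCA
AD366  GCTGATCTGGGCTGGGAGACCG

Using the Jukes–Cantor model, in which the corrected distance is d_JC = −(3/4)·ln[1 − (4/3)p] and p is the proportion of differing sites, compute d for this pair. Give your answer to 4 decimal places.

0.1505

The sequences differ at positions 2 (A/C), 3 (A/T), 22 (A/G).
p = 3/22 = 0.136364.
d = −0.75 · ln(1 − (4/3)·0.136364) = −0.75 · ln(0.818181) = −0.75 · (-0.200672) = 0.1505.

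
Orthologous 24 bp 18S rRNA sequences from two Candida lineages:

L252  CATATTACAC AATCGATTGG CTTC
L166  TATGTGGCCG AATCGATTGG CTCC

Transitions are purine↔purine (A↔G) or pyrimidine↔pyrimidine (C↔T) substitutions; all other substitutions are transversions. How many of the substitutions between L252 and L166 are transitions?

Mismatches occur at site 1 (C↔T, transition), site 4 (A↔G, transition), site 6 (T↔G, transversion), site 7 (A↔G, transition), site 9 (A↔C, transversion), site 10 (C↔G, transversion), site 23 (T↔C, transition).
Of the 7 differences, 4 transitions and 3 transversions, so the answer is 4.

4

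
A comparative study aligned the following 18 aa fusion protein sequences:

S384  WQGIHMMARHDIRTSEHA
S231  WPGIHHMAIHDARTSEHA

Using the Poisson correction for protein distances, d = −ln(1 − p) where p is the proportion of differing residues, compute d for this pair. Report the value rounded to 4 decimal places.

The sequences differ at positions 2 (Q/P), 6 (M/H), 9 (R/I), 12 (I/A).
p = 4/18 = 0.222222.
d = −ln(1 − 0.222222) = −ln(0.777778) = 0.2513.

0.2513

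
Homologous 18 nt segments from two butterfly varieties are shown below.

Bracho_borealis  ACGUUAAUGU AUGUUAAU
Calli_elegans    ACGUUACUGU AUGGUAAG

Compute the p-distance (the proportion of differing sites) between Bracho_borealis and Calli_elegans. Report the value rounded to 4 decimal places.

0.1667

Differing sites — 7:A/C; 14:U/G; 18:U/G.
There are 3 differences over 18 sites, so p = 3/18 = 0.1667.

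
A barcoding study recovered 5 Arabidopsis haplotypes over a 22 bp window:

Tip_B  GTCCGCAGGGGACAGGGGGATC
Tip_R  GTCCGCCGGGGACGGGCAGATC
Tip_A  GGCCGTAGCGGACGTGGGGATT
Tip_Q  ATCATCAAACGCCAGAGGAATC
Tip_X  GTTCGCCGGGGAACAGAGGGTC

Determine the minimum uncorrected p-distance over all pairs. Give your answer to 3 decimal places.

Pairwise Hamming distances:
  Tip_B vs Tip_R: 4
  Tip_B vs Tip_A: 6
  Tip_B vs Tip_Q: 9
  Tip_B vs Tip_X: 7
  Tip_R vs Tip_A: 8
  Tip_R vs Tip_Q: 13
  Tip_R vs Tip_X: 7
  Tip_A vs Tip_Q: 14
  Tip_A vs Tip_X: 11
  Tip_Q vs Tip_X: 16
The smallest is 4 mismatches, between Tip_B and Tip_R; p = 4/22 = 0.182.

0.182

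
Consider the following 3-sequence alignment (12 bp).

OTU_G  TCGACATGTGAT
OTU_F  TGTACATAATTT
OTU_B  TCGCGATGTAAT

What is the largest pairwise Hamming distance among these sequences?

8

Pairwise Hamming distances:
  OTU_G vs OTU_F: 6
  OTU_G vs OTU_B: 3
  OTU_F vs OTU_B: 8
The largest is 8, between OTU_F and OTU_B.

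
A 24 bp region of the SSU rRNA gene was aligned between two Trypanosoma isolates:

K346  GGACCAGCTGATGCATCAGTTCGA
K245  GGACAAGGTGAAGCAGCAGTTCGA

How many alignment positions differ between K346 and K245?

4

The sequences differ at positions 5 (C/A), 8 (C/G), 12 (T/A), 16 (T/G).
That gives 4 mismatches out of 24 aligned sites, so the Hamming distance is 4.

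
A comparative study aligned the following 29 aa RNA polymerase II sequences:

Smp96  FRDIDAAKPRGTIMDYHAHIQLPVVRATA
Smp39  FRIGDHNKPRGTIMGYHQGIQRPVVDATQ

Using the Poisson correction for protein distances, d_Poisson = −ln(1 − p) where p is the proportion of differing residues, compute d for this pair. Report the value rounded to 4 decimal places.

0.4229

Differing sites — 3:D/I; 4:I/G; 6:A/H; 7:A/N; 15:D/G; 18:A/Q; 19:H/G; 22:L/R; 26:R/D; 29:A/Q.
p = 10/29 = 0.344828.
d = −ln(1 − 0.344828) = −ln(0.655172) = 0.4229.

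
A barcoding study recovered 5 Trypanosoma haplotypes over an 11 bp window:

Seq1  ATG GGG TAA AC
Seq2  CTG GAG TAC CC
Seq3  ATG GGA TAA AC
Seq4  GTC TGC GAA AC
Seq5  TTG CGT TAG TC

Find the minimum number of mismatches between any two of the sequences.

Pairwise Hamming distances:
  Seq1 vs Seq2: 4
  Seq1 vs Seq3: 1
  Seq1 vs Seq4: 5
  Seq1 vs Seq5: 5
  Seq2 vs Seq3: 5
  Seq2 vs Seq4: 8
  Seq2 vs Seq5: 6
  Seq3 vs Seq4: 5
  Seq3 vs Seq5: 5
  Seq4 vs Seq5: 7
The smallest is 1, between Seq1 and Seq3.

1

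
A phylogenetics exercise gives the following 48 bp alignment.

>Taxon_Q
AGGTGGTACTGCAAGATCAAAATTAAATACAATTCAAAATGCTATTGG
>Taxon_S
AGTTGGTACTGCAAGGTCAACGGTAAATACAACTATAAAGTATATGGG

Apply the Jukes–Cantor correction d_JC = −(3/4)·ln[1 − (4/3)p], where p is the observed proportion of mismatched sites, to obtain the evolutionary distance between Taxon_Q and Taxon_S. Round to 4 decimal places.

The sequences differ at positions 3 (G/T), 16 (A/G), 21 (A/C), 22 (A/G), 23 (T/G), 33 (T/C), 35 (C/A), 36 (A/T), 40 (T/G), 41 (G/T), 42 (C/A), 46 (T/G).
p = 12/48 = 0.250000.
d = −0.75 · ln(1 − (4/3)·0.250000) = −0.75 · ln(0.666667) = −0.75 · (-0.405465) = 0.3041.

0.3041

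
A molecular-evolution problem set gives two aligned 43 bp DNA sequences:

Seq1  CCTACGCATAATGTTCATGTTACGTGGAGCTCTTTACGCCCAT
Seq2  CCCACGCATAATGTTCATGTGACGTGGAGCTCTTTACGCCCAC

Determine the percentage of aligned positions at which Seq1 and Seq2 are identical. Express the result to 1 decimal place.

The sequences differ at positions 3 (T/C), 21 (T/G), 43 (T/C).
40 of the 43 sites match, so the percent identity is 40/43 × 100 = 93.0%.

93.0%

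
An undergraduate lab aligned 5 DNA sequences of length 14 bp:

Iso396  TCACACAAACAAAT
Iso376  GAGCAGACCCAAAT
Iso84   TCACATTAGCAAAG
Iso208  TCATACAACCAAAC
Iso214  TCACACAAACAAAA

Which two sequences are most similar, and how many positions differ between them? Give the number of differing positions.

1

Pairwise Hamming distances:
  Iso396 vs Iso376: 6
  Iso396 vs Iso84: 4
  Iso396 vs Iso208: 3
  Iso396 vs Iso214: 1
  Iso376 vs Iso84: 8
  Iso376 vs Iso208: 7
  Iso376 vs Iso214: 7
  Iso84 vs Iso208: 5
  Iso84 vs Iso214: 4
  Iso208 vs Iso214: 3
The smallest is 1, between Iso396 and Iso214.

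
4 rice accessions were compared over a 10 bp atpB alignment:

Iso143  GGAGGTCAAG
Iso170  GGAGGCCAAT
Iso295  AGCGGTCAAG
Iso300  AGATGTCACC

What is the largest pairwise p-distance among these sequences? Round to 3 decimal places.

Pairwise Hamming distances:
  Iso143 vs Iso170: 2
  Iso143 vs Iso295: 2
  Iso143 vs Iso300: 4
  Iso170 vs Iso295: 4
  Iso170 vs Iso300: 5
  Iso295 vs Iso300: 4
The largest is 5 mismatches, between Iso170 and Iso300; p = 5/10 = 0.500.

0.500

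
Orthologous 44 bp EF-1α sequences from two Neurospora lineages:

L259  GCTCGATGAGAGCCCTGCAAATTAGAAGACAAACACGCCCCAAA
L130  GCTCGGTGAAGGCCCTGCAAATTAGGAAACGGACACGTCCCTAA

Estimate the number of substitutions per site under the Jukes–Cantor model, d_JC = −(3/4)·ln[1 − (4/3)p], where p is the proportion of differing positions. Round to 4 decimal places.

Differing sites — 6:A/G; 10:G/A; 11:A/G; 26:A/G; 28:G/A; 31:A/G; 32:A/G; 38:C/T; 42:A/T.
p = 9/44 = 0.204545.
d = −0.75 · ln(1 − (4/3)·0.204545) = −0.75 · ln(0.727273) = −0.75 · (-0.318453) = 0.2388.

0.2388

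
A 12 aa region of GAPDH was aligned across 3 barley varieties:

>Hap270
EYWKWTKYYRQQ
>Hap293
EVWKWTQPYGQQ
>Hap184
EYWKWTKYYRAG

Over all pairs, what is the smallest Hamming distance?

2

Pairwise Hamming distances:
  Hap270 vs Hap293: 4
  Hap270 vs Hap184: 2
  Hap293 vs Hap184: 6
The smallest is 2, between Hap270 and Hap184.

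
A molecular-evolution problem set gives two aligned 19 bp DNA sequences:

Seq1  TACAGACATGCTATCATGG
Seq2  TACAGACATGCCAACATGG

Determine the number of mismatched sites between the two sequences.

Differing sites — 12:T/C; 14:T/A.
That gives 2 mismatches out of 19 aligned sites, so the Hamming distance is 2.

2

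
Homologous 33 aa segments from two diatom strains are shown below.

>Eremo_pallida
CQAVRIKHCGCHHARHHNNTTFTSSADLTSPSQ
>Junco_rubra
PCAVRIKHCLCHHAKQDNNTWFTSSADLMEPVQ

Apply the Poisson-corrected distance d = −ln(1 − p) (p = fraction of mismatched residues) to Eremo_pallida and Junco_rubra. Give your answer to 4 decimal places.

0.3610

The sequences differ at positions 1 (C/P), 2 (Q/C), 10 (G/L), 15 (R/K), 16 (H/Q), 17 (H/D), 21 (T/W), 29 (T/M), 30 (S/E), 32 (S/V).
p = 10/33 = 0.303030.
d = −ln(1 − 0.303030) = −ln(0.696970) = 0.3610.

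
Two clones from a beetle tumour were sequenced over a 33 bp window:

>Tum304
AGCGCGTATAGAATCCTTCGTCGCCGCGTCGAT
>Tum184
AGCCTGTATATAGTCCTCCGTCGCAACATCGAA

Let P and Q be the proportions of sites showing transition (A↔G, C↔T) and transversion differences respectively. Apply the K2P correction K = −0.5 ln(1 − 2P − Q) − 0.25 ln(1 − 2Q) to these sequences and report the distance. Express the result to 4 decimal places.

The sequences differ at positions 4 (G/C, transversion), 5 (C/T, transition), 11 (G/T, transversion), 13 (A/G, transition), 18 (T/C, transition), 25 (C/A, transversion), 26 (G/A, transition), 28 (G/A, transition), 33 (T/A, transversion).
Of the 9 differences, 5 transitions and 4 transversions over 33 sites: P = 5/33 = 0.151515, Q = 4/33 = 0.121212.
d = −0.5·ln(0.575758) − 0.25·ln(0.757576) = −0.5·(-0.552068) − 0.25·(-0.277631) = 0.3454.

0.3454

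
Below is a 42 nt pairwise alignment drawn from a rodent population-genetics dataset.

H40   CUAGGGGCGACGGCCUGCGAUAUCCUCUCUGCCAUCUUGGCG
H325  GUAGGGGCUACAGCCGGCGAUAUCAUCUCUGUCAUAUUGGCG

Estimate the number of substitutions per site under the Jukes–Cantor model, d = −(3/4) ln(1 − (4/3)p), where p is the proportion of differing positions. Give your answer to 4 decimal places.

Differing sites — 1:C/G; 9:G/U; 12:G/A; 16:U/G; 25:C/A; 32:C/U; 36:C/A.
p = 7/42 = 0.166667.
d = −0.75 · ln(1 − (4/3)·0.166667) = −0.75 · ln(0.777777) = −0.75 · (-0.251315) = 0.1885.

0.1885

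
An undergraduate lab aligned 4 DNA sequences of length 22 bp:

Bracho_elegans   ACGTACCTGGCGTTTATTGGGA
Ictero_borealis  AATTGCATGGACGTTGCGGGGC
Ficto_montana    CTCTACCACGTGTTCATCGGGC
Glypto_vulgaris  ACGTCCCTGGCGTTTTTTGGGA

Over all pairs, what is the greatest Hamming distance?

Pairwise Hamming distances:
  Bracho_elegans vs Ictero_borealis: 11
  Bracho_elegans vs Ficto_montana: 9
  Bracho_elegans vs Glypto_vulgaris: 2
  Ictero_borealis vs Ficto_montana: 14
  Ictero_borealis vs Glypto_vulgaris: 11
  Ficto_montana vs Glypto_vulgaris: 11
The largest is 14, between Ictero_borealis and Ficto_montana.

14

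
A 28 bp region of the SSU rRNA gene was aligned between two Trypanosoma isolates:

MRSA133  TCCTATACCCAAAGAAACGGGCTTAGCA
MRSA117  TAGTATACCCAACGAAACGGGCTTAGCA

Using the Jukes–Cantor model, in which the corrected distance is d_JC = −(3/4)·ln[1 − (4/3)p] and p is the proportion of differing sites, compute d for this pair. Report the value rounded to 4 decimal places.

0.1156

The sequences differ at positions 2 (C/A), 3 (C/G), 13 (A/C).
p = 3/28 = 0.107143.
d = −0.75 · ln(1 − (4/3)·0.107143) = −0.75 · ln(0.857143) = −0.75 · (-0.154151) = 0.1156.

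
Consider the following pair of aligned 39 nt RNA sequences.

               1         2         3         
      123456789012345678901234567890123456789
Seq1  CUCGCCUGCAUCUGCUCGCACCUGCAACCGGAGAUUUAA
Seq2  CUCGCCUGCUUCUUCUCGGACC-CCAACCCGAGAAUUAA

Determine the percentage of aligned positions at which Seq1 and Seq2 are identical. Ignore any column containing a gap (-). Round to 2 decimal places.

84.21%

Excluding the 1 gap column leaves 38 comparable sites.
Differing sites — 10:A/U; 14:G/U; 19:C/G; 24:G/C; 30:G/C; 35:U/A.
32 of the 38 comparable sites match, so the percent identity is 32/38 × 100 = 84.21%.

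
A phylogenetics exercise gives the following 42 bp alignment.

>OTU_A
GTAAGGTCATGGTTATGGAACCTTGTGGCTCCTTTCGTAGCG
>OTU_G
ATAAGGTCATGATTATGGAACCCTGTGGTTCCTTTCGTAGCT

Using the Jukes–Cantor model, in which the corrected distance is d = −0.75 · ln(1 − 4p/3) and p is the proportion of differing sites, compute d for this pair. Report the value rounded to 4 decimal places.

Mismatches occur at site 1 (G/A), site 12 (G/A), site 23 (T/C), site 29 (C/T), site 42 (G/T).
p = 5/42 = 0.119048.
d = −0.75 · ln(1 − (4/3)·0.119048) = −0.75 · ln(0.841269) = −0.75 · (-0.172844) = 0.1296.

0.1296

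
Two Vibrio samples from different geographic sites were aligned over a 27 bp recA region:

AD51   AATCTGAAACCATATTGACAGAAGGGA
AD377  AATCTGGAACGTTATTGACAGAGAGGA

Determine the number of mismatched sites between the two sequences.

Differing sites — 7:A/G; 11:C/G; 12:A/T; 23:A/G; 24:G/A.
That gives 5 mismatches out of 27 aligned sites, so the Hamming distance is 5.

5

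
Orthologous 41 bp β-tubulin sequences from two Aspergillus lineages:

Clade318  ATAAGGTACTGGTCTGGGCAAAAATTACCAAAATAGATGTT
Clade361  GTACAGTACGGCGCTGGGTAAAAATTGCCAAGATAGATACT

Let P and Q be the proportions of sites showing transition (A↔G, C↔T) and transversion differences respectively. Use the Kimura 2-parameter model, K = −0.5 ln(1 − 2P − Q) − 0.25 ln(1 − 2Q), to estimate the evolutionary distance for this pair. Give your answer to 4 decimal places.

0.3433

Differing sites — 1:A/G (Ti); 4:A/C (Tv); 5:G/A (Ti); 10:T/G (Tv); 12:G/C (Tv); 13:T/G (Tv); 19:C/T (Ti); 27:A/G (Ti); 32:A/G (Ti); 39:G/A (Ti); 40:T/C (Ti).
Of the 11 differences, 7 transitions and 4 transversions over 41 sites: P = 7/41 = 0.170732, Q = 4/41 = 0.097561.
d = −0.5·ln(0.560975) − 0.25·ln(0.804878) = −0.5·(-0.578079) − 0.25·(-0.217065) = 0.3433.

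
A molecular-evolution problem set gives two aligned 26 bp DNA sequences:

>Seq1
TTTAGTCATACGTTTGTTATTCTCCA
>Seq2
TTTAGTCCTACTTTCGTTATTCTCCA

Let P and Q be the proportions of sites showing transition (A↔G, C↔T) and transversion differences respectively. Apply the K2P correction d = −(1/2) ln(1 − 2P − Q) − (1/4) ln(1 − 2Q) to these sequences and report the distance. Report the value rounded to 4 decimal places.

Mismatches occur at site 8 (A/C, transversion), site 12 (G/T, transversion), site 15 (T/C, transition).
Of the 3 differences, 1 transition and 2 transversions over 26 sites: P = 1/26 = 0.038462, Q = 2/26 = 0.076923.
d = −0.5·ln(0.846153) − 0.25·ln(0.846154) = −0.5·(-0.167055) − 0.25·(-0.167054) = 0.1253.

0.1253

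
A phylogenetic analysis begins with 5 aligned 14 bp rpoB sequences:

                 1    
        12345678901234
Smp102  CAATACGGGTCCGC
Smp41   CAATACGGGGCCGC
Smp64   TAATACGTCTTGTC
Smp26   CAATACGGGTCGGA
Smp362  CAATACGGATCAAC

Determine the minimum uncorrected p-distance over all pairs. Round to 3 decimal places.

Pairwise Hamming distances:
  Smp102 vs Smp41: 1
  Smp102 vs Smp64: 6
  Smp102 vs Smp26: 2
  Smp102 vs Smp362: 3
  Smp41 vs Smp64: 7
  Smp41 vs Smp26: 3
  Smp41 vs Smp362: 4
  Smp64 vs Smp26: 6
  Smp64 vs Smp362: 6
  Smp26 vs Smp362: 4
The smallest is 1 mismatch, between Smp102 and Smp41; p = 1/14 = 0.071.

0.071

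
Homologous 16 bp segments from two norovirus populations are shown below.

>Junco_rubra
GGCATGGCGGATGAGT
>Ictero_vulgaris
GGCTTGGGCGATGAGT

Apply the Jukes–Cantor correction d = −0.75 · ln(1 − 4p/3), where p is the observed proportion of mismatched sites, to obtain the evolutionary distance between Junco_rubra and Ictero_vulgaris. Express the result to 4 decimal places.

0.2158

Differing sites — 4:A/T; 8:C/G; 9:G/C.
p = 3/16 = 0.187500.
d = −0.75 · ln(1 − (4/3)·0.187500) = −0.75 · ln(0.750000) = −0.75 · (-0.287682) = 0.2158.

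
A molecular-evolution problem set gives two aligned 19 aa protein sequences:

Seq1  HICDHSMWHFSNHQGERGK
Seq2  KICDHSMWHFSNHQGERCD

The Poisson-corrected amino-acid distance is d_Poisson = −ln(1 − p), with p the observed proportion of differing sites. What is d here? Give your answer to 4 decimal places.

Differing sites — 1:H/K; 18:G/C; 19:K/D.
p = 3/19 = 0.157895.
d = −ln(1 − 0.157895) = −ln(0.842105) = 0.1719.

0.1719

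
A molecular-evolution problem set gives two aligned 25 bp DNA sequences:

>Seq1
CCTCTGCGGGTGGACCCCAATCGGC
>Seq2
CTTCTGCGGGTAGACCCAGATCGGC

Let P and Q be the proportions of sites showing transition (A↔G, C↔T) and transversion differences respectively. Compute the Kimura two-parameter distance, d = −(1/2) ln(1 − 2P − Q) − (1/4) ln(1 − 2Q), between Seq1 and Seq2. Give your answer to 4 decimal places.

Differing sites — 2:C/T (Ti); 12:G/A (Ti); 18:C/A (Tv); 19:A/G (Ti).
Of the 4 differences, 3 transitions and 1 transversion over 25 sites: P = 3/25 = 0.120000, Q = 1/25 = 0.040000.
d = −0.5·ln(0.720000) − 0.25·ln(0.920000) = −0.5·(-0.328504) − 0.25·(-0.083382) = 0.1851.

0.1851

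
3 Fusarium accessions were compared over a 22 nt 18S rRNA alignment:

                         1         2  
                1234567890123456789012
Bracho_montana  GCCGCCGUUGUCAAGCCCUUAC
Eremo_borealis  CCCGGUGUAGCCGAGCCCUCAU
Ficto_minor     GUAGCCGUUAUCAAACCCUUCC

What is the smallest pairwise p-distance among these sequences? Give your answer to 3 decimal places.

Pairwise Hamming distances:
  Bracho_montana vs Eremo_borealis: 8
  Bracho_montana vs Ficto_minor: 5
  Eremo_borealis vs Ficto_minor: 13
The smallest is 5 mismatches, between Bracho_montana and Ficto_minor; p = 5/22 = 0.227.

0.227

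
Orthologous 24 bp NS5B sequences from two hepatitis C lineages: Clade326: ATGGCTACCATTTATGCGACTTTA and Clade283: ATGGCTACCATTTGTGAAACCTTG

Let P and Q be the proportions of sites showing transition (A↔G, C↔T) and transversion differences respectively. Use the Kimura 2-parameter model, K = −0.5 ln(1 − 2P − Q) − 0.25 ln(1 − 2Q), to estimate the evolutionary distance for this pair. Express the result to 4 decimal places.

The sequences differ at positions 14 (A/G, transition), 17 (C/A, transversion), 18 (G/A, transition), 21 (T/C, transition), 24 (A/G, transition).
Of the 5 differences, 4 transitions and 1 transversion over 24 sites: P = 4/24 = 0.166667, Q = 1/24 = 0.041667.
d = −0.5·ln(0.624999) − 0.25·ln(0.916666) = −0.5·(-0.470005) − 0.25·(-0.087012) = 0.2568.

0.2568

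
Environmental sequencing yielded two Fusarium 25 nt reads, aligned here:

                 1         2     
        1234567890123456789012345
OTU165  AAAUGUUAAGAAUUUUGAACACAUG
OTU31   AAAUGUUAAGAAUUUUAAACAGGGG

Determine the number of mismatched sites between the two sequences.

The sequences differ at positions 17 (G/A), 22 (C/G), 23 (A/G), 24 (U/G).
That gives 4 mismatches out of 25 aligned sites, so the Hamming distance is 4.

4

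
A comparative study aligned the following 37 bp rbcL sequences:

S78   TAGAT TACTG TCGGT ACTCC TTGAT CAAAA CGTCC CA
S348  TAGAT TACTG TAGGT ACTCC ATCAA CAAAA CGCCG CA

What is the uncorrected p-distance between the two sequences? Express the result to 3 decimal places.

0.162

Mismatches occur at site 12 (C↔A), site 21 (T↔A), site 23 (G↔C), site 25 (T↔A), site 33 (T↔C), site 35 (C↔G).
There are 6 differences over 37 sites, so p = 6/37 = 0.162.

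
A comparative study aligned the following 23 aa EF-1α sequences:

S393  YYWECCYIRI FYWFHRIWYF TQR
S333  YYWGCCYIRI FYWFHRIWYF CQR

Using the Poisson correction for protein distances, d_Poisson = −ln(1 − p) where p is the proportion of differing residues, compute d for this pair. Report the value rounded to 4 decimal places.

Differing sites — 4:E/G; 21:T/C.
p = 2/23 = 0.086957.
d = −ln(1 − 0.086957) = −ln(0.913043) = 0.0910.

0.0910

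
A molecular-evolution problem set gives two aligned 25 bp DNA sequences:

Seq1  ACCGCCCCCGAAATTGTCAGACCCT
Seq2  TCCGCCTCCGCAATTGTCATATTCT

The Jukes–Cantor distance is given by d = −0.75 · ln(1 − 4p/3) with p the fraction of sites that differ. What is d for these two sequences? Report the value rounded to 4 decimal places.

The sequences differ at positions 1 (A/T), 7 (C/T), 11 (A/C), 20 (G/T), 22 (C/T), 23 (C/T).
p = 6/25 = 0.240000.
d = −0.75 · ln(1 − (4/3)·0.240000) = −0.75 · ln(0.680000) = −0.75 · (-0.385662) = 0.2892.

0.2892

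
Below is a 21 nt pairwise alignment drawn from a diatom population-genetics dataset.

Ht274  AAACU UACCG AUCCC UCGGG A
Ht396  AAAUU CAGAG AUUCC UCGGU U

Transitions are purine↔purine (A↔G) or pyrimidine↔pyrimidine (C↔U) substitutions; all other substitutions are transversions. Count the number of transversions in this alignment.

Differing sites — 4:C/U (Ti); 6:U/C (Ti); 8:C/G (Tv); 9:C/A (Tv); 13:C/U (Ti); 20:G/U (Tv); 21:A/U (Tv).
Of the 7 differences, 3 transitions and 4 transversions, so the answer is 4.

4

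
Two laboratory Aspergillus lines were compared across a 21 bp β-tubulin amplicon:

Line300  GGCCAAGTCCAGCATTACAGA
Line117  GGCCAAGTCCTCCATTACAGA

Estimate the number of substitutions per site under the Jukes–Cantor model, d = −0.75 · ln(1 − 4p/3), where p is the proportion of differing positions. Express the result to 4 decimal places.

Mismatches occur at site 11 (A→T), site 12 (G→C).
p = 2/21 = 0.095238.
d = −0.75 · ln(1 − (4/3)·0.095238) = −0.75 · ln(0.873016) = −0.75 · (-0.135801) = 0.1019.

0.1019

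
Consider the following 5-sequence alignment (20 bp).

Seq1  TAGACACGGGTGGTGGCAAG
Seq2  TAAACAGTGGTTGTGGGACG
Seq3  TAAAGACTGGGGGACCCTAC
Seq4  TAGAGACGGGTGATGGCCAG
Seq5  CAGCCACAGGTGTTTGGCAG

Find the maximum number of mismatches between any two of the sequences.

13

Pairwise Hamming distances:
  Seq1 vs Seq2: 6
  Seq1 vs Seq3: 9
  Seq1 vs Seq4: 3
  Seq1 vs Seq5: 7
  Seq2 vs Seq3: 11
  Seq2 vs Seq4: 9
  Seq2 vs Seq5: 10
  Seq3 vs Seq4: 9
  Seq3 vs Seq5: 13
  Seq4 vs Seq5: 7
The largest is 13, between Seq3 and Seq5.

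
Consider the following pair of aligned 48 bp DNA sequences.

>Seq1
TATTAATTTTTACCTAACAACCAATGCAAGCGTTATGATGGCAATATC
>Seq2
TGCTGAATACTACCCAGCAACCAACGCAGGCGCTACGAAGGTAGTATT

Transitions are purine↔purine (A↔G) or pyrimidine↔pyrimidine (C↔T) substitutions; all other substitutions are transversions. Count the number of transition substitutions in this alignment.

13

The sequences differ at positions 2 (A/G, transition), 3 (T/C, transition), 5 (A/G, transition), 7 (T/A, transversion), 9 (T/A, transversion), 10 (T/C, transition), 15 (T/C, transition), 17 (A/G, transition), 25 (T/C, transition), 29 (A/G, transition), 33 (T/C, transition), 36 (T/C, transition), 39 (T/A, transversion), 42 (C/T, transition), 44 (A/G, transition), 48 (C/T, transition).
Of the 16 differences, 13 transitions and 3 transversions, so the answer is 13.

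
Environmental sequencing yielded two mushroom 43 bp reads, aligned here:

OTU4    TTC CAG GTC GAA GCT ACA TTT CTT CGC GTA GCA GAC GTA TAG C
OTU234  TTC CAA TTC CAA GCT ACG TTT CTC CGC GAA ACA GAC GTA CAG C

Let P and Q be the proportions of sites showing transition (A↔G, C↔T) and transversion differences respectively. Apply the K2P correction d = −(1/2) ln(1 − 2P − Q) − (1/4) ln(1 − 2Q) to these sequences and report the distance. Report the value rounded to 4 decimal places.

Differing sites — 6:G/A (Ti); 7:G/T (Tv); 10:G/C (Tv); 18:A/G (Ti); 24:T/C (Ti); 29:T/A (Tv); 31:G/A (Ti); 40:T/C (Ti).
Of the 8 differences, 5 transitions and 3 transversions over 43 sites: P = 5/43 = 0.116279, Q = 3/43 = 0.069767.
d = −0.5·ln(0.697675) − 0.25·ln(0.860466) = −0.5·(-0.360002) − 0.25·(-0.150281) = 0.2176.

0.2176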